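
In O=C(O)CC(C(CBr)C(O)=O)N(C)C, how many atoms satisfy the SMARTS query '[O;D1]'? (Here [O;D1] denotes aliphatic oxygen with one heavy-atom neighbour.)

4

Check the 14 heavy atoms by environment: 2× C (D2) → no; 4× C (D3) → no; 1× Br (D1) → no; 4× O (D1) → match; 1× N (D3) → no; 2× C (D1) → no.
That gives 4 matching atoms.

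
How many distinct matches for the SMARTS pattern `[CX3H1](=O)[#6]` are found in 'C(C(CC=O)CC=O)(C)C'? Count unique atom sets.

2

[CX3H1](=O)[#6] is the SMARTS for an aldehyde: an sp2 carbon with one H, double-bonded to O and single-bonded to carbon.
The molecule carries 2 separate instances of an aldehyde (-CHO) meeting every constraint; each maps to a distinct set of atoms, giving 2 matches.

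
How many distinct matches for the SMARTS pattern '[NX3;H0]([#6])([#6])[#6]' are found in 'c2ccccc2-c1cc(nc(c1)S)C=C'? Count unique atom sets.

0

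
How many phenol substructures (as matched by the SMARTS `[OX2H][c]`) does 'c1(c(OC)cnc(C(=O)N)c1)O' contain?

1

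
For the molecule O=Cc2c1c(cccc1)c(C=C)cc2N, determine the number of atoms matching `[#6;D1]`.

1

The query [#6;D1] means: carbon bonded to exactly one heavy atom.
Check the 15 heavy atoms by environment: 5× c (aromatic, D3) → no; 5× c (aromatic, D2) → no; 2× C (D2) → no; 1× O (D1) → no; 1× C (D1) → match; 1× N (D1) → no.
That gives 1 matching atom.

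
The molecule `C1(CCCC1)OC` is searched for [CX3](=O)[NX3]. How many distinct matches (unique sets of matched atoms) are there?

0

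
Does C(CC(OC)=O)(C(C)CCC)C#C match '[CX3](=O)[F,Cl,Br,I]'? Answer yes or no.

No

The pattern [CX3](=O)[F,Cl,Br,I] describes a carbonyl carbon bonded to a halogen — an acyl halide.
The closest candidate here is a methyl-ester group (-C(=O)OCH3), but the carbonyl is bonded to -O-C, not to a halogen. No other fragment satisfies the full query, so there is no match.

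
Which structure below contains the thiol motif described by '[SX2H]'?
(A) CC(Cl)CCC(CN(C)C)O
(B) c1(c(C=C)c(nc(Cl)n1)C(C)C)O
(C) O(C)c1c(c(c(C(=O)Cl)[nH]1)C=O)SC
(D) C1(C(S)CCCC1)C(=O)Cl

[SX2H] describes an aliphatic sulfur with two connections, one being H (a thiol).
(A) has a hydroxyl group (-OH) but it is an -OH, not an -SH.
(B) has a hydroxyl group (-OH) but it is an -OH, not an -SH.
(C) has a methylthio ether (-SCH3) but the sulfur has H0 (bonded to two carbons), not H1.
(D) contains a thiol (-SH), which satisfies every atom and bond constraint.
So the answer is (D).

D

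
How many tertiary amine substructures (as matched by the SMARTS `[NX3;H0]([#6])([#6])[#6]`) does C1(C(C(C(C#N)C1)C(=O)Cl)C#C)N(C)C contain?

1

[NX3;H0]([#6])([#6])[#6] is the SMARTS for a tertiary amine: a trivalent nitrogen with no H, bonded to three carbons.
Exactly one fragment in the molecule meets all constraints, giving 1 match.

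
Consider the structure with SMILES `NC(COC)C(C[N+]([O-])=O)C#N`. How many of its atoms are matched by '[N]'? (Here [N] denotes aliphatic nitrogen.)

3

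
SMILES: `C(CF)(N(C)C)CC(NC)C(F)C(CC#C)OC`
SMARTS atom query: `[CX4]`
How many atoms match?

11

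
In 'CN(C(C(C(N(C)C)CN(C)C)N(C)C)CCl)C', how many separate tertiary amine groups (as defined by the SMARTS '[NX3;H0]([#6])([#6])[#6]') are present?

4

[NX3;H0]([#6])([#6])[#6] is the SMARTS for a tertiary amine: a trivalent nitrogen with no H, bonded to three carbons.
The molecule carries 4 separate instances of a dimethylamino group (-N(CH3)2) meeting every constraint; each maps to a distinct set of atoms, giving 4 matches.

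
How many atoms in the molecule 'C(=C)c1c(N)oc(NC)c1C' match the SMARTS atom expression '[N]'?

The query [N] means: uppercase N matches aliphatic (non-aromatic) nitrogen only.
Check the 11 heavy atoms by environment: 1× o (aromatic) → no; 4× c (aromatic) → no; 2× N → match; 4× C → no.
That gives 2 matching atoms.

2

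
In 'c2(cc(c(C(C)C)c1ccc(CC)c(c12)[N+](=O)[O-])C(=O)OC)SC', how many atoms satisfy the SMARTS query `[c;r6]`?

10

The query [c;r6] means: aromatic carbon that belongs to a six-membered ring.
Check the 24 heavy atoms by environment: 10× c (aromatic, in 6-ring) → match; 8× C (acyclic) → no; 3× O (acyclic) → no; 1× S (acyclic) → no; 1× N (charge +1, acyclic) → no; 1× O (charge -1, acyclic) → no.
That gives 10 matching atoms.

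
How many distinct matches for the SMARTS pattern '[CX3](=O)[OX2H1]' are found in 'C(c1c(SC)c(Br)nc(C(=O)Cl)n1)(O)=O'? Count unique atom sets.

[CX3](=O)[OX2H1] is the SMARTS for a carboxylic acid: an sp2 carbon double-bonded to O and single-bonded to an -OH oxygen.
Exactly one fragment in the molecule meets all constraints, giving 1 match.

1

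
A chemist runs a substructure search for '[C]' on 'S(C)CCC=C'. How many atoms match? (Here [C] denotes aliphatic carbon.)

The query [C] means: uppercase C matches aliphatic (non-aromatic) carbon only.
Check the 6 heavy atoms by environment: 5× C → match; 1× S → no.
That gives 5 matching atoms.

5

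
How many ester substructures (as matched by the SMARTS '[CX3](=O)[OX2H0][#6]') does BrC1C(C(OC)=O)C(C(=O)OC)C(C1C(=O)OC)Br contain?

[CX3](=O)[OX2H0][#6] is the SMARTS for an ester: a carbonyl carbon bonded to an oxygen that is itself bonded to carbon (no H on that O).
The molecule carries 3 separate instances of a methyl-ester group (-C(=O)OCH3) meeting every constraint; each maps to a distinct set of atoms, giving 3 matches.

3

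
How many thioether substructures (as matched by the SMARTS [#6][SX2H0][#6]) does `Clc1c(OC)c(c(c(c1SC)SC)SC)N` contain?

3

[#6][SX2H0][#6] is the SMARTS for a thioether: an aliphatic sulfur bridging two carbons with no H on the sulfur.
The molecule carries 3 separate instances of a methylthio ether (-SCH3) meeting every constraint; each maps to a distinct set of atoms, giving 3 matches.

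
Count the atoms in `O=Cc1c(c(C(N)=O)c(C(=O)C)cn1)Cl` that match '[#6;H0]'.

6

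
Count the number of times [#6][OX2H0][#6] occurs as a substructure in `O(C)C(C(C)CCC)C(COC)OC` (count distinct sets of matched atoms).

[#6][OX2H0][#6] is the SMARTS for an ether: an aliphatic oxygen bridging two carbons with no H on the oxygen.
The molecule carries 3 separate instances of a methoxy ether (-OCH3) meeting every constraint; each maps to a distinct set of atoms, giving 3 matches.

3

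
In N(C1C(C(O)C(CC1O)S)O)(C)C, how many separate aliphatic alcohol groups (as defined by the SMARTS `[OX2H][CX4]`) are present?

3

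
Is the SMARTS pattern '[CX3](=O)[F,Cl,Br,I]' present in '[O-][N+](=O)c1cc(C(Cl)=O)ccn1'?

The pattern [CX3](=O)[F,Cl,Br,I] describes a carbonyl carbon bonded to a halogen — an acyl halide.
The molecule carries an acyl chloride (-C(=O)Cl), whose atoms satisfy every constraint of the query, so the pattern matches.

Yes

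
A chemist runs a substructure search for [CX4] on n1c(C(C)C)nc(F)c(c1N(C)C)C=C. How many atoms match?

5

Check the 15 heavy atoms by environment: 2× n (aromatic, X2) → no; 4× c (aromatic, X3) → no; 2× C (X3) → no; 5× C (X4) → match; 1× F (X1) → no; 1× N (X3) → no.
That gives 5 matching atoms.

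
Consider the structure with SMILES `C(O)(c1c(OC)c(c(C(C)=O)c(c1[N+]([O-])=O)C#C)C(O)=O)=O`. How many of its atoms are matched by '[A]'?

16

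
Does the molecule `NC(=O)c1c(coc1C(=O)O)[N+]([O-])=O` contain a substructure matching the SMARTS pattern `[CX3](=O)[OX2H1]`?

The pattern [CX3](=O)[OX2H1] describes an sp2 carbon double-bonded to O and single-bonded to an -OH oxygen — a carboxylic acid.
The molecule carries a carboxylic acid group (-C(=O)OH), whose atoms satisfy every constraint of the query, so the pattern matches.

Yes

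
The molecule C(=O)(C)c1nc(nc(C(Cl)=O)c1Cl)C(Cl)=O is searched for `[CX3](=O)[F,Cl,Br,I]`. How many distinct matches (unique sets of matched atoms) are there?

[CX3](=O)[F,Cl,Br,I] is the SMARTS for an acyl halide: a carbonyl carbon bonded to a halogen.
The molecule carries 2 separate instances of an acyl chloride (-C(=O)Cl) meeting every constraint; each maps to a distinct set of atoms, giving 2 matches.

2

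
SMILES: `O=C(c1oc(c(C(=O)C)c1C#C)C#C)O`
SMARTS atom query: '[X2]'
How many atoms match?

The query [X2] means: any atom with exactly two total connections (bonds + H).
Check the 15 heavy atoms by environment: 1× o (aromatic, X2) → match; 4× c (aromatic, X3) → no; 4× C (X2) → match; 2× C (X3) → no; 2× O (X1) → no; 1× C (X4) → no; 1× O (X2) → match.
Summing the matching environments: 1 + 4 + 1 = 6 matching atoms.

6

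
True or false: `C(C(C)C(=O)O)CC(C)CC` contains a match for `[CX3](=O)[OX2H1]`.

True

The pattern [CX3](=O)[OX2H1] describes an sp2 carbon double-bonded to O and single-bonded to an -OH oxygen — a carboxylic acid.
The molecule carries a carboxylic acid group (-C(=O)OH), whose atoms satisfy every constraint of the query, so the pattern matches.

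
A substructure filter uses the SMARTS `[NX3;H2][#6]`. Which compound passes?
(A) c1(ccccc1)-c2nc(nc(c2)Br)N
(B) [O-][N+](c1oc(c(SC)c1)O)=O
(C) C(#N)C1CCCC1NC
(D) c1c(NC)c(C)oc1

A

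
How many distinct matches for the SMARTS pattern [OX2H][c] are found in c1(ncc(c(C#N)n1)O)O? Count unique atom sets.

2

[OX2H][c] is the SMARTS for a phenol: a hydroxyl oxygen attached to an aromatic carbon.
The molecule carries 2 separate instances of a hydroxyl group (-OH) meeting every constraint; each maps to a distinct set of atoms, giving 2 matches.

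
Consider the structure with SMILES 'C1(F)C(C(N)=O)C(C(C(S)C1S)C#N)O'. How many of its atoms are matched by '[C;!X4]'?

Check the 15 heavy atoms by environment: 6× C (X4) → no; 1× F (X1) → no; 1× O (X2) → no; 2× S (X2) → no; 1× C (X3) → match; 1× O (X1) → no; 1× N (X3) → no; 1× C (X2) → match; 1× N (X1) → no.
Summing the matching environments: 1 + 1 = 2 matching atoms.

2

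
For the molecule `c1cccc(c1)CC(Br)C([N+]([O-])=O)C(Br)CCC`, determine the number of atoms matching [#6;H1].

8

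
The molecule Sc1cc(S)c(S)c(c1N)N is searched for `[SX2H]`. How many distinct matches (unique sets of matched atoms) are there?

3

[SX2H] is the SMARTS for a thiol: an aliphatic sulfur with two connections, one being H.
The molecule carries 3 separate instances of a thiol (-SH) meeting every constraint; each maps to a distinct set of atoms, giving 3 matches.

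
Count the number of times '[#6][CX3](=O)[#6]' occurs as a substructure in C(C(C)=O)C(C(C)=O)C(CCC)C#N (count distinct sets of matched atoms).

2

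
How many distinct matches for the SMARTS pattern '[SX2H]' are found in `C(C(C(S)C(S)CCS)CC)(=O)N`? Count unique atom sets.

3

[SX2H] is the SMARTS for a thiol: an aliphatic sulfur with two connections, one being H.
The molecule carries 3 separate instances of a thiol (-SH) meeting every constraint; each maps to a distinct set of atoms, giving 3 matches.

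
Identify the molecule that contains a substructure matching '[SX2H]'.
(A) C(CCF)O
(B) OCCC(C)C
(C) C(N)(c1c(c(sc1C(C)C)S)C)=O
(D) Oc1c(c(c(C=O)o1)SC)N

C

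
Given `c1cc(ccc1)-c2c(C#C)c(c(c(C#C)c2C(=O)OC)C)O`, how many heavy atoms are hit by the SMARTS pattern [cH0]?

The query [cH0] means: aromatic carbon with no attached hydrogen (substituted or ring-fusion).
Check the 22 heavy atoms by environment: 7× c (aromatic, H0) → match; 5× c (aromatic, H1) → no; 2× C (H3) → no; 3× C (H0) → no; 2× O (H0) → no; 2× C (H1) → no; 1× O (H1) → no.
That gives 7 matching atoms.

7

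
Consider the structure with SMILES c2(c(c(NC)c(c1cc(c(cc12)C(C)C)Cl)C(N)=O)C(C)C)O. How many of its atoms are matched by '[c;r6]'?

10

The query [c;r6] means: aromatic carbon that belongs to a six-membered ring.
Check the 23 heavy atoms by environment: 10× c (aromatic, in 6-ring) → match; 1× Cl (acyclic) → no; 8× C (acyclic) → no; 2× O (acyclic) → no; 2× N (acyclic) → no.
That gives 10 matching atoms.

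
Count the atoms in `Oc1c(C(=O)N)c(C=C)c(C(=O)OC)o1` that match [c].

4

Check the 15 heavy atoms by environment: 1× o (aromatic) → no; 4× c (aromatic) → match; 5× C → no; 4× O → no; 1× N → no.
That gives 4 matching atoms.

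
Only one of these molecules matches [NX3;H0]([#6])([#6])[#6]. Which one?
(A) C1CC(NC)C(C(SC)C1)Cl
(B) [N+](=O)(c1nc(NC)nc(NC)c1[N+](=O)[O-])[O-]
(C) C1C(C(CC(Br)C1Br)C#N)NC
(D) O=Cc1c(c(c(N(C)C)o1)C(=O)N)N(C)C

[NX3;H0]([#6])([#6])[#6] describes a trivalent nitrogen with no H, bonded to three carbons (a tertiary amine).
(A) has an N-methylamino group (-NHCH3) but the nitrogen still has one H (H1), not H0.
(B) has an N-methylamino group (-NHCH3) but the nitrogen still has one H (H1), not H0.
(C) has an N-methylamino group (-NHCH3) but the nitrogen still has one H (H1), not H0.
(D) contains a dimethylamino group (-N(CH3)2), which satisfies every atom and bond constraint.
So the answer is (D).

D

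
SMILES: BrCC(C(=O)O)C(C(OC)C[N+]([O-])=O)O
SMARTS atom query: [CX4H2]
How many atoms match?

2

The query [CX4H2] means: sp3 carbon (X4) with exactly two hydrogens.
Check the 15 heavy atoms by environment: 2× C (H2, X4) → match; 3× C (H1, X4) → no; 1× Br (H0, X1) → no; 1× C (H0, X3) → no; 2× O (H0, X1) → no; 2× O (H1, X2) → no; 1× O (H0, X2) → no; 1× C (H3, X4) → no; 1× N (charge +1, H0, X3) → no; 1× O (charge -1, H0, X1) → no.
That gives 2 matching atoms.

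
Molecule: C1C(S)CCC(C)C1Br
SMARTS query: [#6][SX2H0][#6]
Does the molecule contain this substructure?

The pattern [#6][SX2H0][#6] describes an aliphatic sulfur bridging two carbons with no H on the sulfur — a thioether.
The closest candidate here is a thiol (-SH), but the sulfur has H1, not H0 bridging two carbons. No other fragment satisfies the full query, so there is no match.

No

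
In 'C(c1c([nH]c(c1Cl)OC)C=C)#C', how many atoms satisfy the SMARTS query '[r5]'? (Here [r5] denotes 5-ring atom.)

5

The query [r5] means: r5 matches atoms in a five-membered ring.
Check the 12 heavy atoms by environment: 1× n (aromatic, in 5-ring) → match; 4× c (aromatic, in 5-ring) → match; 1× O (acyclic) → no; 5× C (acyclic) → no; 1× Cl (acyclic) → no.
Summing the matching environments: 1 + 4 = 5 matching atoms.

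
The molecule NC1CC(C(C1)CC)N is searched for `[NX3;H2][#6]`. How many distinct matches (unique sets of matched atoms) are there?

[NX3;H2][#6] is the SMARTS for a primary amine: a trivalent nitrogen with two H attached to carbon.
The molecule carries 2 separate instances of a primary amino group (-NH2) meeting every constraint; each maps to a distinct set of atoms, giving 2 matches.

2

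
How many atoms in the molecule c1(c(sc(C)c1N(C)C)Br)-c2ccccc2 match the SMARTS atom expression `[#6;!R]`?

3

Check the 16 heavy atoms by environment: 1× s (aromatic, in 5-ring) → no; 4× c (aromatic, in 5-ring) → no; 1× N (acyclic) → no; 3× C (acyclic) → match; 1× Br (acyclic) → no; 6× c (aromatic, in 6-ring) → no.
That gives 3 matching atoms.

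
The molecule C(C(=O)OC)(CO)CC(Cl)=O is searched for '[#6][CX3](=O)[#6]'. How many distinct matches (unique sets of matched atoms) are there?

0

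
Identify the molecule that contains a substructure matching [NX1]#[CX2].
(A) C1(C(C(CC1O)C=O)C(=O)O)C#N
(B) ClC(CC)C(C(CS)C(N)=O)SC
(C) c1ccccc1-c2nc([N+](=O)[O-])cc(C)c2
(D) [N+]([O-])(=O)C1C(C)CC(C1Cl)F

[NX1]#[CX2] describes a nitrogen triple-bonded to a two-connected carbon (a nitrile).
(A) contains a nitrile (-C#N), which satisfies every atom and bond constraint.
(B) has a primary amide (-C(=O)NH2) but the nitrogen is NX3, not NX1.
(C) has a nitro group (-[N+](=O)[O-]) but there is no C#N triple bond.
(D) has a nitro group (-[N+](=O)[O-]) but there is no C#N triple bond.
So the answer is (A).

A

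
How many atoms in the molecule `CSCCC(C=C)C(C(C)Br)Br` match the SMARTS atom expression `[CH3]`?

The query [CH3] means: aliphatic carbon with exactly three hydrogens.
Check the 12 heavy atoms by environment: 3× C (H2) → no; 4× C (H1) → no; 2× C (H3) → match; 1× S (H0) → no; 2× Br (H0) → no.
That gives 2 matching atoms.

2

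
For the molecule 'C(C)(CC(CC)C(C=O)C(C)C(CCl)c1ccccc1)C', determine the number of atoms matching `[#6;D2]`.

9

Check the 21 heavy atoms by environment: 4× C (D2) → match; 5× C (D3) → no; 1× O (D1) → no; 4× C (D1) → no; 1× c (aromatic, D3) → no; 5× c (aromatic, D2) → match; 1× Cl (D1) → no.
Summing the matching environments: 4 + 5 = 9 matching atoms.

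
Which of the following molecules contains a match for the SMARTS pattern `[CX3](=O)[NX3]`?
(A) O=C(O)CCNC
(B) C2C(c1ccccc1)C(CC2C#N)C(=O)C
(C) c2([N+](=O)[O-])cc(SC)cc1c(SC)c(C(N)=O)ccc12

C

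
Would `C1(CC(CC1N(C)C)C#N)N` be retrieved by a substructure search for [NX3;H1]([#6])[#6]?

The pattern [NX3;H1]([#6])[#6] describes a trivalent nitrogen with one H, bonded to two carbons — a secondary amine.
The closest candidate here is a primary amino group (-NH2), but the nitrogen has H2 and only one carbon neighbour. No other fragment satisfies the full query, so there is no match.

No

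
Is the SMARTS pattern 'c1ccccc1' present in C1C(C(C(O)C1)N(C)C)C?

No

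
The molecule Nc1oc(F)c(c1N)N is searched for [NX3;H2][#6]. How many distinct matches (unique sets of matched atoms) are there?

3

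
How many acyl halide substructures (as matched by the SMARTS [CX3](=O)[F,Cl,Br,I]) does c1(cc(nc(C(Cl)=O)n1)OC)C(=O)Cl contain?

2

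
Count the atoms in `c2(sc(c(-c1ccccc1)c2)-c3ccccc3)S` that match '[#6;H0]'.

The query [#6;H0] means: any carbon with no attached hydrogen.
Check the 18 heavy atoms by environment: 1× s (aromatic, H0) → no; 5× c (aromatic, H0) → match; 11× c (aromatic, H1) → no; 1× S (H1) → no.
That gives 5 matching atoms.

5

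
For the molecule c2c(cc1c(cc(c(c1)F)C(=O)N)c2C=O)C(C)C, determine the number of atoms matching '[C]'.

The query [C] means: uppercase C matches aliphatic (non-aromatic) carbon only.
Check the 19 heavy atoms by environment: 10× c (aromatic) → no; 5× C → match; 2× O → no; 1× F → no; 1× N → no.
That gives 5 matching atoms.

5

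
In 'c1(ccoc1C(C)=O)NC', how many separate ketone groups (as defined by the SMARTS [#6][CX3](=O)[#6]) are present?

1

[#6][CX3](=O)[#6] is the SMARTS for a ketone: a carbonyl carbon (no H) flanked by two carbons.
Exactly one fragment in the molecule meets all constraints, giving 1 match.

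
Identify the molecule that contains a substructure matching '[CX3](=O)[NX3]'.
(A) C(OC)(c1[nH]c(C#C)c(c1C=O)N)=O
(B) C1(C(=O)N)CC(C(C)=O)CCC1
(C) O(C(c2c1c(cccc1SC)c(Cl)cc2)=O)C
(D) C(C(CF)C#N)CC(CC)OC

B

[CX3](=O)[NX3] describes a carbonyl carbon bonded to a trivalent nitrogen (an amide).
(A) has a methyl-ester group (-C(=O)OCH3) but the carbonyl is bonded to O, not to an NX3 nitrogen.
(B) contains a primary amide (-C(=O)NH2), which satisfies every atom and bond constraint.
(C) has a methyl-ester group (-C(=O)OCH3) but the carbonyl is bonded to O, not to an NX3 nitrogen.
(D) has a nitrile (-C#N) but the nitrile N is NX1 (triple-bonded), not NX3.
So the answer is (B).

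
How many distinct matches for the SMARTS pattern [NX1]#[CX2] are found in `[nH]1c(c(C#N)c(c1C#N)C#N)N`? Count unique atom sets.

3

[NX1]#[CX2] is the SMARTS for a nitrile: a nitrogen triple-bonded to a two-connected carbon.
The molecule carries 3 separate instances of a nitrile (-C#N) meeting every constraint; each maps to a distinct set of atoms, giving 3 matches.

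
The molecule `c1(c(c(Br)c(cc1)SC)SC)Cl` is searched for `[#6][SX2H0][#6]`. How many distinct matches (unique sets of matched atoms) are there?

[#6][SX2H0][#6] is the SMARTS for a thioether: an aliphatic sulfur bridging two carbons with no H on the sulfur.
The molecule carries 2 separate instances of a methylthio ether (-SCH3) meeting every constraint; each maps to a distinct set of atoms, giving 2 matches.

2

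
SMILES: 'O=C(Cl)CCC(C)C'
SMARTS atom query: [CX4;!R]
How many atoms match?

5

The query [CX4;!R] means: aliphatic carbon with four total connections, not in a ring.
Check the 8 heavy atoms by environment: 5× C (X4, acyclic) → match; 1× C (X3, acyclic) → no; 1× O (X1, acyclic) → no; 1× Cl (X1, acyclic) → no.
That gives 5 matching atoms.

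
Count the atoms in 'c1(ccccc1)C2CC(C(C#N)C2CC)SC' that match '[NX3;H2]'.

0

The query [NX3;H2] means: aliphatic N with 3 total connections, two of them H — an -NH2 nitrogen (amine or amide).
Check the 17 heavy atoms by environment: 4× C (H1, X4) → no; 2× C (H2, X4) → no; 2× C (H3, X4) → no; 1× C (H0, X2) → no; 1× N (H0, X1) → no; 1× S (H0, X2) → no; 1× c (aromatic, H0, X3) → no; 5× c (aromatic, H1, X3) → no.
No environment satisfies the query, so 0 matching atoms.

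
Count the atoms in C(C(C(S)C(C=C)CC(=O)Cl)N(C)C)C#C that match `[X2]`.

3

The query [X2] means: any atom with exactly two total connections (bonds + H).
Check the 16 heavy atoms by environment: 7× C (X4) → no; 1× N (X3) → no; 2× C (X2) → match; 3× C (X3) → no; 1× O (X1) → no; 1× Cl (X1) → no; 1× S (X2) → match.
Summing the matching environments: 2 + 1 = 3 matching atoms.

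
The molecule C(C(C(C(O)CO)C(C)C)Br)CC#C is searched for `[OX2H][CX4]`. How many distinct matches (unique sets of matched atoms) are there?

2

[OX2H][CX4] is the SMARTS for an aliphatic alcohol: a hydroxyl oxygen bound to an sp3 (X4) carbon.
The molecule carries 2 separate instances of a hydroxyl group (-OH) meeting every constraint; each maps to a distinct set of atoms, giving 2 matches.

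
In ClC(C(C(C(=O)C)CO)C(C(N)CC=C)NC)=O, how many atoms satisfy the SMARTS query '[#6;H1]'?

5

The query [#6;H1] means: any carbon bearing exactly one hydrogen.
Check the 18 heavy atoms by environment: 3× C (H2) → no; 5× C (H1) → match; 1× N (H2) → no; 2× C (H0) → no; 2× O (H0) → no; 1× Cl (H0) → no; 1× N (H1) → no; 2× C (H3) → no; 1× O (H1) → no.
That gives 5 matching atoms.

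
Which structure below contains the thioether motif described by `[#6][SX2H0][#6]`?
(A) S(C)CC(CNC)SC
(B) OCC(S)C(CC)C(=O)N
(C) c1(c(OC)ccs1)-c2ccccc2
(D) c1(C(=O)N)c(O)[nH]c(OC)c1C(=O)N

[#6][SX2H0][#6] describes an aliphatic sulfur bridging two carbons with no H on the sulfur (a thioether).
(A) contains a methylthio ether (-SCH3), which satisfies every atom and bond constraint.
(B) has a thiol (-SH) but the sulfur has H1, not H0 bridging two carbons.
(C) has a methoxy ether (-OCH3) but the bridging atom is O, not S.
(D) has a methoxy ether (-OCH3) but the bridging atom is O, not S.
So the answer is (A).

A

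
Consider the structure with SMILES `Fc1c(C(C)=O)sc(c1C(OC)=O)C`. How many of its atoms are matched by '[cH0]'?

4

The query [cH0] means: aromatic carbon with no attached hydrogen (substituted or ring-fusion).
Check the 14 heavy atoms by environment: 1× s (aromatic, H0) → no; 4× c (aromatic, H0) → match; 3× C (H3) → no; 2× C (H0) → no; 3× O (H0) → no; 1× F (H0) → no.
That gives 4 matching atoms.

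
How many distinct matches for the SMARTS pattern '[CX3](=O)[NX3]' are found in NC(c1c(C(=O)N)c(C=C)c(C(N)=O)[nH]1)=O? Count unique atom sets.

[CX3](=O)[NX3] is the SMARTS for an amide: a carbonyl carbon bonded to a trivalent nitrogen.
The molecule carries 3 separate instances of a primary amide (-C(=O)NH2) meeting every constraint; each maps to a distinct set of atoms, giving 3 matches.

3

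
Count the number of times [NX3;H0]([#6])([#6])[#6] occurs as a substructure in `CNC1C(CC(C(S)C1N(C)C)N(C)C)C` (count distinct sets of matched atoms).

2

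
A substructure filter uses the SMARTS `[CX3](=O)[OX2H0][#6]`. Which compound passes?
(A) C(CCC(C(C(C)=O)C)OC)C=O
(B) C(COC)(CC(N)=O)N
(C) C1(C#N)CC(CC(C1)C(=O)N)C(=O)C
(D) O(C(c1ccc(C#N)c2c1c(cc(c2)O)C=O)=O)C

[CX3](=O)[OX2H0][#6] describes a carbonyl carbon bonded to an oxygen that is itself bonded to carbon (no H on that O) (an ester).
(A) has a methoxy ether (-OCH3) but the ether oxygen is not adjacent to a C=O carbon.
(B) has a primary amide (-C(=O)NH2) but the carbonyl is bonded to N, not to an O-C linkage.
(C) has a primary amide (-C(=O)NH2) but the carbonyl is bonded to N, not to an O-C linkage.
(D) contains a methyl-ester group (-C(=O)OCH3), which satisfies every atom and bond constraint.
So the answer is (D).

D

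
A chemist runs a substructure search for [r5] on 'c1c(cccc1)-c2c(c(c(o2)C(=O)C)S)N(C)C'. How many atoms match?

5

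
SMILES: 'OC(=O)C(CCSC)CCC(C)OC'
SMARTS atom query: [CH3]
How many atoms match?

3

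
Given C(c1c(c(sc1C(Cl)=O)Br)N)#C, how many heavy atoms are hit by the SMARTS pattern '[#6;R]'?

The query [#6;R] means: carbon that is part of a ring.
Check the 12 heavy atoms by environment: 1× s (aromatic, in 5-ring) → no; 4× c (aromatic, in 5-ring) → match; 3× C (acyclic) → no; 1× O (acyclic) → no; 1× Cl (acyclic) → no; 1× Br (acyclic) → no; 1× N (acyclic) → no.
That gives 4 matching atoms.

4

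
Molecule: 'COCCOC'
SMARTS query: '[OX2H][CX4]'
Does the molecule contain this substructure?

The pattern [OX2H][CX4] describes a hydroxyl oxygen bound to an sp3 (X4) carbon — an aliphatic alcohol.
The closest candidate here is a methoxy ether (-OCH3), but the oxygen has H0 (ether), not H1. No other fragment satisfies the full query, so there is no match.

No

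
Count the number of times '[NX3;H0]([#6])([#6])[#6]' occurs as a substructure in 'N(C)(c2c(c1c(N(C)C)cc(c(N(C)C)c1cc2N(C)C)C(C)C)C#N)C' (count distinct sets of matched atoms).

4

[NX3;H0]([#6])([#6])[#6] is the SMARTS for a tertiary amine: a trivalent nitrogen with no H, bonded to three carbons.
The molecule carries 4 separate instances of a dimethylamino group (-N(CH3)2) meeting every constraint; each maps to a distinct set of atoms, giving 4 matches.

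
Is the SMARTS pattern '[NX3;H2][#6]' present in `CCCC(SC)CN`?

Yes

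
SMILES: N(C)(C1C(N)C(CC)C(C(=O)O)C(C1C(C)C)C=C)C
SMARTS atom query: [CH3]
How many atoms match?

5

Check the 20 heavy atoms by environment: 8× C (H1) → no; 1× N (H0) → no; 5× C (H3) → match; 2× C (H2) → no; 1× N (H2) → no; 1× C (H0) → no; 1× O (H0) → no; 1× O (H1) → no.
That gives 5 matching atoms.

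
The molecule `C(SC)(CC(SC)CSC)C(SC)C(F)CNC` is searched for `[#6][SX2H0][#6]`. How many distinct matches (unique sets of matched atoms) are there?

4

[#6][SX2H0][#6] is the SMARTS for a thioether: an aliphatic sulfur bridging two carbons with no H on the sulfur.
The molecule carries 4 separate instances of a methylthio ether (-SCH3) meeting every constraint; each maps to a distinct set of atoms, giving 4 matches.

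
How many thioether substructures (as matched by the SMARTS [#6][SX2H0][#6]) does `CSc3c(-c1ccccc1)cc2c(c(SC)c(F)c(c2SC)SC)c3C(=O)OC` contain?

4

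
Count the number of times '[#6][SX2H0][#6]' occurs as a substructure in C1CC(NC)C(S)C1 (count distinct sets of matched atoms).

[#6][SX2H0][#6] is the SMARTS for a thioether: an aliphatic sulfur bridging two carbons with no H on the sulfur.
The molecule has a thiol (-SH), but the sulfur has H1, not H0 bridging two carbons; nothing else fits, so there are 0 matches.

0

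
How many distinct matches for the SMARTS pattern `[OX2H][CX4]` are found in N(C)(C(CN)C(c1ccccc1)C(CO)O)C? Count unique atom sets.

[OX2H][CX4] is the SMARTS for an aliphatic alcohol: a hydroxyl oxygen bound to an sp3 (X4) carbon.
The molecule carries 2 separate instances of a hydroxyl group (-OH) meeting every constraint; each maps to a distinct set of atoms, giving 2 matches.

2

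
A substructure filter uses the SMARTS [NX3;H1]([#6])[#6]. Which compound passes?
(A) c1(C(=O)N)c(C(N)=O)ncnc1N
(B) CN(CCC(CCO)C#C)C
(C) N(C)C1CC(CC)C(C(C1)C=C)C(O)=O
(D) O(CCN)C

C

[NX3;H1]([#6])[#6] describes a trivalent nitrogen with one H, bonded to two carbons (a secondary amine).
(A) has a primary amino group (-NH2) but the nitrogen has H2 and only one carbon neighbour.
(B) has a dimethylamino group (-N(CH3)2) but the nitrogen has H0, not H1.
(C) contains an N-methylamino group (-NHCH3), which satisfies every atom and bond constraint.
(D) has a primary amino group (-NH2) but the nitrogen has H2 and only one carbon neighbour.
So the answer is (C).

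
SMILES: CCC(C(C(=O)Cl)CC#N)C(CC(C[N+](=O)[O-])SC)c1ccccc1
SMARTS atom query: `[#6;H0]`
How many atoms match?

3

Check the 25 heavy atoms by environment: 4× C (H2) → no; 4× C (H1) → no; 1× N (charge +1, H0) → no; 1× O (charge -1, H0) → no; 2× O (H0) → no; 2× C (H0) → match; 1× Cl (H0) → no; 2× C (H3) → no; 1× S (H0) → no; 1× N (H0) → no; 1× c (aromatic, H0) → match; 5× c (aromatic, H1) → no.
Summing the matching environments: 2 + 1 = 3 matching atoms.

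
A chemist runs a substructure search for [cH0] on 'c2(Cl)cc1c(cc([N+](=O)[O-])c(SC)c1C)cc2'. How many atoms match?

The query [cH0] means: aromatic carbon with no attached hydrogen (substituted or ring-fusion).
Check the 17 heavy atoms by environment: 6× c (aromatic, H0) → match; 4× c (aromatic, H1) → no; 2× C (H3) → no; 1× N (charge +1, H0) → no; 1× O (charge -1, H0) → no; 1× O (H0) → no; 1× Cl (H0) → no; 1× S (H0) → no.
That gives 6 matching atoms.

6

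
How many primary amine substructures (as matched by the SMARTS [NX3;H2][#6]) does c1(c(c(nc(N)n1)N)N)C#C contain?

3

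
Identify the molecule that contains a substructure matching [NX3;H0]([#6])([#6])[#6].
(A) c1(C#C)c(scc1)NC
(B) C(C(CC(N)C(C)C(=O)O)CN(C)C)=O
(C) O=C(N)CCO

[NX3;H0]([#6])([#6])[#6] describes a trivalent nitrogen with no H, bonded to three carbons (a tertiary amine).
(A) has an N-methylamino group (-NHCH3) but the nitrogen still has one H (H1), not H0.
(B) contains a dimethylamino group (-N(CH3)2), which satisfies every atom and bond constraint.
(C) has a primary amide (-C(=O)NH2) but the amide nitrogen has H2 and only one carbon neighbour.
So the answer is (B).

B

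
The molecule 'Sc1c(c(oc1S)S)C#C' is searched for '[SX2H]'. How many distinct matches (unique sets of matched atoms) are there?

3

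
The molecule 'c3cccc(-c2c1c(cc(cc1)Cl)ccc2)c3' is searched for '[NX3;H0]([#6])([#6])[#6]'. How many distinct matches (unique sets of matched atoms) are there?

0

[NX3;H0]([#6])([#6])[#6] is the SMARTS for a tertiary amine: a trivalent nitrogen with no H, bonded to three carbons.
No fragment in the molecule satisfies every constraint, giving 0 matches.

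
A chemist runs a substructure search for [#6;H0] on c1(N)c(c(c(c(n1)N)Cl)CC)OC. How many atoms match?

5

Check the 13 heavy atoms by environment: 1× n (aromatic, H0) → no; 5× c (aromatic, H0) → match; 2× N (H2) → no; 1× Cl (H0) → no; 1× O (H0) → no; 2× C (H3) → no; 1× C (H2) → no.
That gives 5 matching atoms.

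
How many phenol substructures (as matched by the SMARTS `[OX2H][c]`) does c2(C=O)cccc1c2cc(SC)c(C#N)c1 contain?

0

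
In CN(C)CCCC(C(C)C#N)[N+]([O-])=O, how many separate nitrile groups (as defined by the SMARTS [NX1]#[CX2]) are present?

[NX1]#[CX2] is the SMARTS for a nitrile: a nitrogen triple-bonded to a two-connected carbon.
Exactly one fragment in the molecule meets all constraints, giving 1 match.

1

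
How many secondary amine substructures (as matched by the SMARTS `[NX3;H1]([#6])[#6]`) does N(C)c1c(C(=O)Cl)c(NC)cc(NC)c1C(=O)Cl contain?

[NX3;H1]([#6])[#6] is the SMARTS for a secondary amine: a trivalent nitrogen with one H, bonded to two carbons.
The molecule carries 3 separate instances of an N-methylamino group (-NHCH3) meeting every constraint; each maps to a distinct set of atoms, giving 3 matches.

3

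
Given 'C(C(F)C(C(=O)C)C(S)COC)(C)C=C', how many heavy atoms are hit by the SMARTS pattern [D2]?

3

Check the 15 heavy atoms by environment: 2× C (D2) → match; 5× C (D3) → no; 4× C (D1) → no; 1× O (D1) → no; 1× F (D1) → no; 1× O (D2) → match; 1× S (D1) → no.
Summing the matching environments: 2 + 1 = 3 matching atoms.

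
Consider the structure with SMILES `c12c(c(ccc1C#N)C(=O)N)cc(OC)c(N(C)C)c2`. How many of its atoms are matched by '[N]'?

The query [N] means: uppercase N matches aliphatic (non-aromatic) nitrogen only.
Check the 20 heavy atoms by environment: 10× c (aromatic) → no; 3× N → match; 5× C → no; 2× O → no.
That gives 3 matching atoms.

3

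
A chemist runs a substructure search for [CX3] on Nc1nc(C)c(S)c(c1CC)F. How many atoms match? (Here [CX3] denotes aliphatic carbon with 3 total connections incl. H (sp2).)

0

The query [CX3] means: C with X3: aliphatic carbon with exactly 3 total connections.
Check the 12 heavy atoms by environment: 1× n (aromatic, X2) → no; 5× c (aromatic, X3) → no; 1× S (X2) → no; 1× N (X3) → no; 1× F (X1) → no; 3× C (X4) → no.
No environment satisfies the query, so 0 matching atoms.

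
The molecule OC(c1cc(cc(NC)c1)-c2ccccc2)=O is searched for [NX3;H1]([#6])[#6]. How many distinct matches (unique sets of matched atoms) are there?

1

[NX3;H1]([#6])[#6] is the SMARTS for a secondary amine: a trivalent nitrogen with one H, bonded to two carbons.
Exactly one fragment in the molecule meets all constraints, giving 1 match.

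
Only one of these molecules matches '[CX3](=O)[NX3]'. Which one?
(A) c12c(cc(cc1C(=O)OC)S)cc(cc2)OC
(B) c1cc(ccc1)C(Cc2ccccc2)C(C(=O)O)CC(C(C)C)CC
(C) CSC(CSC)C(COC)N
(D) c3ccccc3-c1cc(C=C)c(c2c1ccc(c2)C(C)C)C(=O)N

D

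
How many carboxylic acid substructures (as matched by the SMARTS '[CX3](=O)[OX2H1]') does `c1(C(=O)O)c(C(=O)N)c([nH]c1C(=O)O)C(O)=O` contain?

[CX3](=O)[OX2H1] is the SMARTS for a carboxylic acid: an sp2 carbon double-bonded to O and single-bonded to an -OH oxygen.
The molecule carries 3 separate instances of a carboxylic acid group (-C(=O)OH) meeting every constraint; each maps to a distinct set of atoms, giving 3 matches.

3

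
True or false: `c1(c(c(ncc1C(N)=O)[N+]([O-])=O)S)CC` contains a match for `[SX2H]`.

True

The pattern [SX2H] describes an aliphatic sulfur with two connections, one being H — a thiol.
The molecule carries a thiol (-SH), whose atoms satisfy every constraint of the query, so the pattern matches.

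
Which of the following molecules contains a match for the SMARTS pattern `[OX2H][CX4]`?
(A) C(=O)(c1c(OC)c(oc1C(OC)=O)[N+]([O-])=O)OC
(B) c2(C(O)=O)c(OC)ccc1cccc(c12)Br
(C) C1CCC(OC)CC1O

C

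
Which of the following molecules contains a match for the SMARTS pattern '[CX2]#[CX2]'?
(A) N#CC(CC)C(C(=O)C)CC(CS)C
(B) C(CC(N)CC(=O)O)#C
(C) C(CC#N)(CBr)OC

B

[CX2]#[CX2] describes a carbon-carbon triple bond (an alkyne).
(A) has a nitrile (-C#N) but the triple bond is C#N, not C#C.
(B) contains an ethynyl group (-C#CH), which satisfies every atom and bond constraint.
(C) has a nitrile (-C#N) but the triple bond is C#N, not C#C.
So the answer is (B).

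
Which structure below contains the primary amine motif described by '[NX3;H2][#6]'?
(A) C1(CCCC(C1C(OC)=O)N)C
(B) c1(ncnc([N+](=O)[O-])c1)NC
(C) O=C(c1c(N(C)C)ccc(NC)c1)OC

[NX3;H2][#6] describes a trivalent nitrogen with two H attached to carbon (a primary amine).
(A) contains a primary amino group (-NH2), which satisfies every atom and bond constraint.
(B) has a nitro group (-[N+](=O)[O-]) but the nitrogen is [N+] with no H, not NX3H2.
(C) has a dimethylamino group (-N(CH3)2) but the nitrogen has H0, not H2.
So the answer is (A).

A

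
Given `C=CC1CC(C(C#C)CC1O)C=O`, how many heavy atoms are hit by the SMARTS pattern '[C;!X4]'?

5

The query [C;!X4] means: aliphatic carbon that does not have four total connections.
Check the 13 heavy atoms by environment: 6× C (X4) → no; 3× C (X3) → match; 2× C (X2) → match; 1× O (X2) → no; 1× O (X1) → no.
Summing the matching environments: 3 + 2 = 5 matching atoms.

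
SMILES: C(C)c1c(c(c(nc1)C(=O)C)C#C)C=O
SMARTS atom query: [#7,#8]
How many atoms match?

3

Check the 15 heavy atoms by environment: 1× n (aromatic) → match; 5× c (aromatic) → no; 7× C → no; 2× O → match.
Summing the matching environments: 1 + 2 = 3 matching atoms.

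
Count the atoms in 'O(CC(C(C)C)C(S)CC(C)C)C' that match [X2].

2

The query [X2] means: any atom with exactly two total connections (bonds + H).
Check the 13 heavy atoms by environment: 11× C (X4) → no; 1× S (X2) → match; 1× O (X2) → match.
Summing the matching environments: 1 + 1 = 2 matching atoms.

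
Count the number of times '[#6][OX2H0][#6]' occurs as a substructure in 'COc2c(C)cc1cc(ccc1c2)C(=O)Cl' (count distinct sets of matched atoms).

1

[#6][OX2H0][#6] is the SMARTS for an ether: an aliphatic oxygen bridging two carbons with no H on the oxygen.
Exactly one fragment in the molecule meets all constraints, giving 1 match.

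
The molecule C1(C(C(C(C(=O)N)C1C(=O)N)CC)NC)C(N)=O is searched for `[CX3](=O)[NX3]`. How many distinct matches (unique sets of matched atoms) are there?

3

[CX3](=O)[NX3] is the SMARTS for an amide: a carbonyl carbon bonded to a trivalent nitrogen.
The molecule carries 3 separate instances of a primary amide (-C(=O)NH2) meeting every constraint; each maps to a distinct set of atoms, giving 3 matches.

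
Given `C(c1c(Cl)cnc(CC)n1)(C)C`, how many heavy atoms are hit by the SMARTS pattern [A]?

6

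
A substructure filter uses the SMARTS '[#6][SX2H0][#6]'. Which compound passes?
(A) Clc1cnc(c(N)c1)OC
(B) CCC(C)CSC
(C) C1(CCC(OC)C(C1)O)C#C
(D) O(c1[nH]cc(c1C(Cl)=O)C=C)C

[#6][SX2H0][#6] describes an aliphatic sulfur bridging two carbons with no H on the sulfur (a thioether).
(A) has a methoxy ether (-OCH3) but the bridging atom is O, not S.
(B) contains a methylthio ether (-SCH3), which satisfies every atom and bond constraint.
(C) has a methoxy ether (-OCH3) but the bridging atom is O, not S.
(D) has a methoxy ether (-OCH3) but the bridging atom is O, not S.
So the answer is (B).

B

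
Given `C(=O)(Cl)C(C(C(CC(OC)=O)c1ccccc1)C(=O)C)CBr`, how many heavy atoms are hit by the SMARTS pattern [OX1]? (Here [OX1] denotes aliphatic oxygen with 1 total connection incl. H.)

The query [OX1] means: aliphatic oxygen with one total connection — typically a carbonyl =O or an oxide.
Check the 22 heavy atoms by environment: 7× C (X4) → no; 3× C (X3) → no; 3× O (X1) → match; 1× O (X2) → no; 1× Br (X1) → no; 1× Cl (X1) → no; 6× c (aromatic, X3) → no.
That gives 3 matching atoms.

3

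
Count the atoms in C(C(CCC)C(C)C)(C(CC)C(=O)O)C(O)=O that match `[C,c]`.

13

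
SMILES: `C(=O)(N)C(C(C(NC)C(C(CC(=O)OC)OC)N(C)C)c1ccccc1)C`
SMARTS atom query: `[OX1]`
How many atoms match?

Check the 27 heavy atoms by environment: 12× C (X4) → no; 2× O (X2) → no; 2× C (X3) → no; 2× O (X1) → match; 3× N (X3) → no; 6× c (aromatic, X3) → no.
That gives 2 matching atoms.

2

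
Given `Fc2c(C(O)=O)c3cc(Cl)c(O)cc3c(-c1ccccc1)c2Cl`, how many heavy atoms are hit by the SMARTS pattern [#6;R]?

16

The query [#6;R] means: carbon that is part of a ring.
Check the 23 heavy atoms by environment: 16× c (aromatic, in 6-ring) → match; 3× O (acyclic) → no; 1× F (acyclic) → no; 2× Cl (acyclic) → no; 1× C (acyclic) → no.
That gives 16 matching atoms.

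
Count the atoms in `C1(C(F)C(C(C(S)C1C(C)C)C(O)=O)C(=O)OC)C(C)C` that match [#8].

The query [#8] means: #8 matches any oxygen atom.
Check the 21 heavy atoms by environment: 15× C → no; 4× O → match; 1× S → no; 1× F → no.
That gives 4 matching atoms.

4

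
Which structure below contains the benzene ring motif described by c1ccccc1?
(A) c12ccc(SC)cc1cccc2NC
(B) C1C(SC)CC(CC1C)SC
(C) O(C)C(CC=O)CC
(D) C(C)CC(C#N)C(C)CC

c1ccccc1 describes six aromatic carbons in a ring (a benzene ring).
(A) contains the required atom environment, so the pattern matches.
(B) has a methyl group (-CH3) but no six-membered all-carbon aromatic ring is present.
(C) has a methyl group (-CH3) but no six-membered all-carbon aromatic ring is present.
(D) has a methyl group (-CH3) but no six-membered all-carbon aromatic ring is present.
So the answer is (A).

A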